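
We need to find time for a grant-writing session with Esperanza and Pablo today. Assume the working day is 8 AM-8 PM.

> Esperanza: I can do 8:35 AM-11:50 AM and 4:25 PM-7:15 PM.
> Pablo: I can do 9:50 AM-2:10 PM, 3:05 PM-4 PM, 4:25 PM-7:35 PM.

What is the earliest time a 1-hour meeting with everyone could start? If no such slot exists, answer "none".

09:50

Esperanza ∩ Pablo: 09:50-11:50, 16:25-19:15.
The first common window of at least 60 minutes is 09:50-11:50, so the earliest start is 09:50.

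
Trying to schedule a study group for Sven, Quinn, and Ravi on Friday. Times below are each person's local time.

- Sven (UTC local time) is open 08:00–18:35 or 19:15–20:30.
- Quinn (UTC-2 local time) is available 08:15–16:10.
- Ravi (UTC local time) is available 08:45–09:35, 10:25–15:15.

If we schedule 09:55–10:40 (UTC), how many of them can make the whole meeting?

Sven in UTC: 08:00-18:35, 19:15-20:30.
Quinn in UTC: 10:15-18:10 (add 2h to convert from UTC-2).
Ravi in UTC: 08:45-09:35, 10:25-15:15.
Sven can make the full 09:55-10:40 slot — that's 1.

1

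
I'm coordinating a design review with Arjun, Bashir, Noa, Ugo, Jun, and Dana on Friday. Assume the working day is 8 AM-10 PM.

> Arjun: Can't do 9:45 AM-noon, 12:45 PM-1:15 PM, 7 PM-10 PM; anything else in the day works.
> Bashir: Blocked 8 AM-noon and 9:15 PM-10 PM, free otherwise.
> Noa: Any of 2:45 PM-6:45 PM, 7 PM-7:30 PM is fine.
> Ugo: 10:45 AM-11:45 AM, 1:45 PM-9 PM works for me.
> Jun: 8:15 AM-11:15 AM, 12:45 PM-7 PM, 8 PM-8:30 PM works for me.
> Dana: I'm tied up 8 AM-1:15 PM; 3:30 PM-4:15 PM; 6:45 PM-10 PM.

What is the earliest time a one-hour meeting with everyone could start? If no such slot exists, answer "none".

Arjun free: 08:00-09:45, 12:00-12:45, 13:15-19:00 (invert busy blocks within the working day).
Bashir free: 12:00-21:15 (invert busy blocks within the working day).
Noa free: 14:45-18:45, 19:00-19:30.
Ugo free: 10:45-11:45, 13:45-21:00.
Jun free: 08:15-11:15, 12:45-19:00, 20:00-20:30.
Dana free: 13:15-15:30, 16:15-18:45 (invert busy blocks within the working day).
Arjun ∩ Bashir: 12:00-12:45, 13:15-19:00.
Arjun ∩ Bashir ∩ Noa: 14:45-18:45.
Arjun ∩ Bashir ∩ Noa ∩ Ugo: 14:45-18:45.
Arjun ∩ Bashir ∩ Noa ∩ Ugo ∩ Jun: 14:45-18:45.
Arjun ∩ Bashir ∩ Noa ∩ Ugo ∩ Jun ∩ Dana: 14:45-15:30, 16:15-18:45.
The first common window of at least 60 minutes is 16:15-18:45, so the earliest start is 16:15.

16:15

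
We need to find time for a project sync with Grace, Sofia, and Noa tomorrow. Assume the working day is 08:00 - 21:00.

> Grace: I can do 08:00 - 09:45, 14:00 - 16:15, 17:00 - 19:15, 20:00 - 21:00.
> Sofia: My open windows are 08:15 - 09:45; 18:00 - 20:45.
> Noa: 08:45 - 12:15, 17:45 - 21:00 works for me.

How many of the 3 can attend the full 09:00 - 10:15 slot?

Noa can make the full 09:00-10:15 slot — that's 1.

1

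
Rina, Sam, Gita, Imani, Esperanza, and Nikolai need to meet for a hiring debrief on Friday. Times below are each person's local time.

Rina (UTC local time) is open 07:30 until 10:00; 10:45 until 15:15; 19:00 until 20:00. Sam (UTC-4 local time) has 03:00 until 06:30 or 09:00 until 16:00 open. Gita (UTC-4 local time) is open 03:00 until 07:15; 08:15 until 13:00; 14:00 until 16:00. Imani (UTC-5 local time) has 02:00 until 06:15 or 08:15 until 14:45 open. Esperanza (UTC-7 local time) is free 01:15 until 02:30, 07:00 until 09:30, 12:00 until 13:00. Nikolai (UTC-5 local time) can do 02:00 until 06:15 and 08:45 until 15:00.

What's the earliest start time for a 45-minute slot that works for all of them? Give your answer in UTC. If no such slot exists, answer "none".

Rina in UTC: 07:30-10:00, 10:45-15:15, 19:00-20:00.
Sam in UTC: 07:00-10:30, 13:00-20:00 (add 4h to convert from UTC-4).
Gita in UTC: 07:00-11:15, 12:15-17:00, 18:00-20:00 (add 4h to convert from UTC-4).
Imani in UTC: 07:00-11:15, 13:15-19:45 (add 5h to convert from UTC-5).
Esperanza in UTC: 08:15-09:30, 14:00-16:30, 19:00-20:00 (add 7h to convert from UTC-7).
Nikolai in UTC: 07:00-11:15, 13:45-20:00 (add 5h to convert from UTC-5).
Rina ∩ Sam: 07:30-10:00, 13:00-15:15, 19:00-20:00.
Rina ∩ Sam ∩ Gita: 07:30-10:00, 13:00-15:15, 19:00-20:00.
Rina ∩ Sam ∩ Gita ∩ Imani: 07:30-10:00, 13:15-15:15, 19:00-19:45.
Rina ∩ Sam ∩ Gita ∩ Imani ∩ Esperanza: 08:15-09:30, 14:00-15:15, 19:00-19:45.
Rina ∩ Sam ∩ Gita ∩ Imani ∩ Esperanza ∩ Nikolai: 08:15-09:30, 14:00-15:15, 19:00-19:45.
Those are the intersection windows.
The first common window of at least 45 minutes is 08:15-09:30, so the earliest start is 08:15.

08:15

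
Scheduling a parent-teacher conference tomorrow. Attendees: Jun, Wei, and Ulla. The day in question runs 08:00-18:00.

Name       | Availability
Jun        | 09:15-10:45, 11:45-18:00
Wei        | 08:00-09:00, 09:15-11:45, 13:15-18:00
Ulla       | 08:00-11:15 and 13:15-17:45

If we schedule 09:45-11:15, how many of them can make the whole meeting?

Wei and Ulla can make the full 09:45-11:15 slot — that's 2.

2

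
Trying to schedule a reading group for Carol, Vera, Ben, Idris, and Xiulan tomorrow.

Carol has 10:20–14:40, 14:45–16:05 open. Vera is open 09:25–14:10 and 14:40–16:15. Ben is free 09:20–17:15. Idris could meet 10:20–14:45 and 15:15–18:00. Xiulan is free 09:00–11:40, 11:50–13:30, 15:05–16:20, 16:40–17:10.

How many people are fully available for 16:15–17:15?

2

Ben and Idris can make the full 16:15-17:15 slot — that's 2.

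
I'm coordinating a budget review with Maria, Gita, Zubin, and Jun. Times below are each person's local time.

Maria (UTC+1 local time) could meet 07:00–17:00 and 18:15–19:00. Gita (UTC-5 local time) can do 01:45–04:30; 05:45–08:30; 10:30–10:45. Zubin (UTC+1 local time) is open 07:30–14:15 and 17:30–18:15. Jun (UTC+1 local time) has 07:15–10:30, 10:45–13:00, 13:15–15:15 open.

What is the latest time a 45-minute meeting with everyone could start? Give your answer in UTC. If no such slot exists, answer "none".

12:30

Maria in UTC: 06:00-16:00, 17:15-18:00 (subtract 1h to convert from UTC+1).
Gita in UTC: 06:45-09:30, 10:45-13:30, 15:30-15:45 (add 5h to convert from UTC-5).
Zubin in UTC: 06:30-13:15, 16:30-17:15 (subtract 1h to convert from UTC+1).
Jun in UTC: 06:15-09:30, 09:45-12:00, 12:15-14:15 (subtract 1h to convert from UTC+1).
Maria ∩ Gita: 06:45-09:30, 10:45-13:30, 15:30-15:45.
Maria ∩ Gita ∩ Zubin: 06:45-09:30, 10:45-13:15.
Maria ∩ Gita ∩ Zubin ∩ Jun: 06:45-09:30, 10:45-12:00, 12:15-13:15.
The last common window of at least 45 minutes is 12:15-13:15; a 45-minute meeting can start as late as 12:30 and still end by 13:15.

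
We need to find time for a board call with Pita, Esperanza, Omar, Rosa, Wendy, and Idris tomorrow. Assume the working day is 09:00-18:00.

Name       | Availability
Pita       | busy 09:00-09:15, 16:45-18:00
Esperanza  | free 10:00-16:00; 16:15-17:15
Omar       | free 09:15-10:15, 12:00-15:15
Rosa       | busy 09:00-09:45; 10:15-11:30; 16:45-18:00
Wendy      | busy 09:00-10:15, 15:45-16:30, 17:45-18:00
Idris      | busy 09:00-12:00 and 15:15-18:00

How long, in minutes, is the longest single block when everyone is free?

195

Pita free: 09:15-16:45 (invert busy blocks within the working day).
Esperanza free: 10:00-16:00, 16:15-17:15.
Omar free: 09:15-10:15, 12:00-15:15.
Rosa free: 09:45-10:15, 11:30-16:45 (invert busy blocks within the working day).
Wendy free: 10:15-15:45, 16:30-17:45 (invert busy blocks within the working day).
Idris free: 12:00-15:15 (invert busy blocks within the working day).
Pita ∩ Esperanza: 10:00-16:00, 16:15-16:45.
Pita ∩ Esperanza ∩ Omar: 10:00-10:15, 12:00-15:15.
Pita ∩ Esperanza ∩ Omar ∩ Rosa: 10:00-10:15, 12:00-15:15.
Pita ∩ Esperanza ∩ Omar ∩ Rosa ∩ Wendy: 12:00-15:15.
Pita ∩ Esperanza ∩ Omar ∩ Rosa ∩ Wendy ∩ Idris: 12:00-15:15.
The longest is 12:00-15:15 at 195 minutes.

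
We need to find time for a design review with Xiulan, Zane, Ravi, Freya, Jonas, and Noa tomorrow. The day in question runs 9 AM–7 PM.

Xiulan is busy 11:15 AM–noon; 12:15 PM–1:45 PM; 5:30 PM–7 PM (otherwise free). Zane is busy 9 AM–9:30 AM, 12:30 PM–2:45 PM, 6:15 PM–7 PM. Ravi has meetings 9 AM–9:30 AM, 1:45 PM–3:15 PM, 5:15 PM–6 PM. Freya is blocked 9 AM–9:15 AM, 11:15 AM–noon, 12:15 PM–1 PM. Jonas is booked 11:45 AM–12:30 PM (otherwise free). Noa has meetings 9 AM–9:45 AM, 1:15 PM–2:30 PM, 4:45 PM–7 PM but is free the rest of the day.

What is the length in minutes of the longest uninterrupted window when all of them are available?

90

Xiulan free: 09:00-11:15, 12:00-12:15, 13:45-17:30 (invert busy blocks within the working day).
Zane free: 09:30-12:30, 14:45-18:15 (invert busy blocks within the working day).
Ravi free: 09:30-13:45, 15:15-17:15, 18:00-19:00 (invert busy blocks within the working day).
Freya free: 09:15-11:15, 12:00-12:15, 13:00-19:00 (invert busy blocks within the working day).
Jonas free: 09:00-11:45, 12:30-19:00 (invert busy blocks within the working day).
Noa free: 09:45-13:15, 14:30-16:45 (invert busy blocks within the working day).
Xiulan ∩ Zane: 09:30-11:15, 12:00-12:15, 14:45-17:30.
Xiulan ∩ Zane ∩ Ravi: 09:30-11:15, 12:00-12:15, 15:15-17:15.
Xiulan ∩ Zane ∩ Ravi ∩ Freya: 09:30-11:15, 12:00-12:15, 15:15-17:15.
Xiulan ∩ Zane ∩ Ravi ∩ Freya ∩ Jonas: 09:30-11:15, 15:15-17:15.
Xiulan ∩ Zane ∩ Ravi ∩ Freya ∩ Jonas ∩ Noa: 09:45-11:15, 15:15-16:45.
The longest is 09:45-11:15 at 90 minutes.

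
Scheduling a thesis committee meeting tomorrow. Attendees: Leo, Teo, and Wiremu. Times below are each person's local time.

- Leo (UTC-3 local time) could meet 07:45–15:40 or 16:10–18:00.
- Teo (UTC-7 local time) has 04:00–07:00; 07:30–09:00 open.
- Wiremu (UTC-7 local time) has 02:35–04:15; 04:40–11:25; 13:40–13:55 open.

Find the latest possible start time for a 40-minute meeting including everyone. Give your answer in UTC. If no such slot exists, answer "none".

15:20

Leo in UTC: 10:45-18:40, 19:10-21:00 (add 3h to convert from UTC-3).
Teo in UTC: 11:00-14:00, 14:30-16:00 (add 7h to convert from UTC-7).
Wiremu in UTC: 09:35-11:15, 11:40-18:25, 20:40-20:55 (add 7h to convert from UTC-7).
Leo ∩ Teo: 11:00-14:00, 14:30-16:00.
Leo ∩ Teo ∩ Wiremu: 11:00-11:15, 11:40-14:00, 14:30-16:00.
The last common window of at least 40 minutes is 14:30-16:00; a 40-minute meeting can start as late as 15:20 and still end by 16:00.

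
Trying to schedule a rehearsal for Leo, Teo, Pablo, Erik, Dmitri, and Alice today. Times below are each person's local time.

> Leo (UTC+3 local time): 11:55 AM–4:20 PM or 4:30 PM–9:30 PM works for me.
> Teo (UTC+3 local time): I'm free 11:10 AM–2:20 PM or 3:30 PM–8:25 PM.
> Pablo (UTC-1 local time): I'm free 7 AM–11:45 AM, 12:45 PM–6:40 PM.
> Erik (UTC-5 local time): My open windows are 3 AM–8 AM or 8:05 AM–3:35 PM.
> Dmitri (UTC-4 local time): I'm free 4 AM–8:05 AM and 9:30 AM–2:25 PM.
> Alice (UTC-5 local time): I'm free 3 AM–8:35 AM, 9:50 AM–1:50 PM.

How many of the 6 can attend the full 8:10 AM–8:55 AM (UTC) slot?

Leo in UTC: 08:55-13:20, 13:30-18:30 (subtract 3h to convert from UTC+3).
Teo in UTC: 08:10-11:20, 12:30-17:25 (subtract 3h to convert from UTC+3).
Pablo in UTC: 08:00-12:45, 13:45-19:40 (add 1h to convert from UTC-1).
Erik in UTC: 08:00-13:00, 13:05-20:35 (add 5h to convert from UTC-5).
Dmitri in UTC: 08:00-12:05, 13:30-18:25 (add 4h to convert from UTC-4).
Alice in UTC: 08:00-13:35, 14:50-18:50 (add 5h to convert from UTC-5).
Teo, Pablo, Erik, Dmitri, and Alice can make the full 08:10-08:55 slot — that's 5.

5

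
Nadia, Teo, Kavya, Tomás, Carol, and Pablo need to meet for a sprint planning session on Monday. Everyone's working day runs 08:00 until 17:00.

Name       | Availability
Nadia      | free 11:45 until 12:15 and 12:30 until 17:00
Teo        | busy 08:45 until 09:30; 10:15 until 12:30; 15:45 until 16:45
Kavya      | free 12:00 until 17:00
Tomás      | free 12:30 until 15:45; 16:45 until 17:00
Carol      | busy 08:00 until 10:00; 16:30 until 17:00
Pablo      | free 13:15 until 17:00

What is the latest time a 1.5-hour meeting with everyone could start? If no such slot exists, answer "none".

14:15

Nadia free: 11:45-12:15, 12:30-17:00.
Teo free: 08:00-08:45, 09:30-10:15, 12:30-15:45, 16:45-17:00 (invert busy blocks within the working day).
Kavya free: 12:00-17:00.
Tomás free: 12:30-15:45, 16:45-17:00.
Carol free: 10:00-16:30 (invert busy blocks within the working day).
Pablo free: 13:15-17:00.
Nadia ∩ Teo: 12:30-15:45, 16:45-17:00.
Nadia ∩ Teo ∩ Kavya: 12:30-15:45, 16:45-17:00.
Nadia ∩ Teo ∩ Kavya ∩ Tomás: 12:30-15:45, 16:45-17:00.
Nadia ∩ Teo ∩ Kavya ∩ Tomás ∩ Carol: 12:30-15:45.
Nadia ∩ Teo ∩ Kavya ∩ Tomás ∩ Carol ∩ Pablo: 13:15-15:45.
The last common window of at least 90 minutes is 13:15-15:45; a 90-minute meeting can start as late as 14:15 and still end by 15:45.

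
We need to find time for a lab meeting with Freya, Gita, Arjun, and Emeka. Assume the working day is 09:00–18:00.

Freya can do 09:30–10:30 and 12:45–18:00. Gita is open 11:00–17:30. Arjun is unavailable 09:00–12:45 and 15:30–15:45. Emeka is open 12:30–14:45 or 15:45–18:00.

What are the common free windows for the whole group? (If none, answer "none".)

Freya free: 09:30-10:30, 12:45-18:00.
Gita free: 11:00-17:30.
Arjun free: 12:45-15:30, 15:45-18:00 (invert busy blocks within the working day).
Emeka free: 12:30-14:45, 15:45-18:00.
Freya ∩ Gita: 12:45-17:30.
Freya ∩ Gita ∩ Arjun: 12:45-15:30, 15:45-17:30.
Freya ∩ Gita ∩ Arjun ∩ Emeka: 12:45-14:45, 15:45-17:30.

12:45-14:45, 15:45-17:30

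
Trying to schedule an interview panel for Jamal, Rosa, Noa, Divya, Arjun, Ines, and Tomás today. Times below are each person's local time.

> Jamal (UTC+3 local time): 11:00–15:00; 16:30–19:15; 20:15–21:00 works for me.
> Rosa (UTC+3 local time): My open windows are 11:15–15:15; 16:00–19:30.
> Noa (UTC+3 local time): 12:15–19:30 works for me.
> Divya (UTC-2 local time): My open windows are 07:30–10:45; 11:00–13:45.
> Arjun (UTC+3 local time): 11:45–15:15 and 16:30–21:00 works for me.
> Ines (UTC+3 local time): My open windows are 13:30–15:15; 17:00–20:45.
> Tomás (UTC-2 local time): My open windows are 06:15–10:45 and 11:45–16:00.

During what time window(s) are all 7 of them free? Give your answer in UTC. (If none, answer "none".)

Jamal in UTC: 08:00-12:00, 13:30-16:15, 17:15-18:00 (subtract 3h to convert from UTC+3).
Rosa in UTC: 08:15-12:15, 13:00-16:30 (subtract 3h to convert from UTC+3).
Noa in UTC: 09:15-16:30 (subtract 3h to convert from UTC+3).
Divya in UTC: 09:30-12:45, 13:00-15:45 (add 2h to convert from UTC-2).
Arjun in UTC: 08:45-12:15, 13:30-18:00 (subtract 3h to convert from UTC+3).
Ines in UTC: 10:30-12:15, 14:00-17:45 (subtract 3h to convert from UTC+3).
Tomás in UTC: 08:15-12:45, 13:45-18:00 (add 2h to convert from UTC-2).
Jamal ∩ Rosa: 08:15-12:00, 13:30-16:15.
Jamal ∩ Rosa ∩ Noa: 09:15-12:00, 13:30-16:15.
Jamal ∩ Rosa ∩ Noa ∩ Divya: 09:30-12:00, 13:30-15:45.
Jamal ∩ Rosa ∩ Noa ∩ Divya ∩ Arjun: 09:30-12:00, 13:30-15:45.
Jamal ∩ Rosa ∩ Noa ∩ Divya ∩ Arjun ∩ Ines: 10:30-12:00, 14:00-15:45.
Jamal ∩ Rosa ∩ Noa ∩ Divya ∩ Arjun ∩ Ines ∩ Tomás: 10:30-12:00, 14:00-15:45.

10:30-12:00, 14:00-15:45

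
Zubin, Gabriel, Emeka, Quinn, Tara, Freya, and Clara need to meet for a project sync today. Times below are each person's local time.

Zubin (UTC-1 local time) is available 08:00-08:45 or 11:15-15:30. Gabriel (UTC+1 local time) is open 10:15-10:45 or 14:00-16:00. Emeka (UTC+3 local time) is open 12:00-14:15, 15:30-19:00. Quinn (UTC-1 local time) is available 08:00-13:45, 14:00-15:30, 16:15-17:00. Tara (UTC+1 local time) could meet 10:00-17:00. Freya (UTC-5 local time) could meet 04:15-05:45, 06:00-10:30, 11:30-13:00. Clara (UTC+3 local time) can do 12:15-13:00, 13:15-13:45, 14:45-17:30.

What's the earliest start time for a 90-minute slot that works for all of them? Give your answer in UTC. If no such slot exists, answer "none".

Zubin in UTC: 09:00-09:45, 12:15-16:30 (add 1h to convert from UTC-1).
Gabriel in UTC: 09:15-09:45, 13:00-15:00 (subtract 1h to convert from UTC+1).
Emeka in UTC: 09:00-11:15, 12:30-16:00 (subtract 3h to convert from UTC+3).
Quinn in UTC: 09:00-14:45, 15:00-16:30, 17:15-18:00 (add 1h to convert from UTC-1).
Tara in UTC: 09:00-16:00 (subtract 1h to convert from UTC+1).
Freya in UTC: 09:15-10:45, 11:00-15:30, 16:30-18:00 (add 5h to convert from UTC-5).
Clara in UTC: 09:15-10:00, 10:15-10:45, 11:45-14:30 (subtract 3h to convert from UTC+3).
Zubin ∩ Gabriel: 09:15-09:45, 13:00-15:00.
Zubin ∩ Gabriel ∩ Emeka: 09:15-09:45, 13:00-15:00.
Zubin ∩ Gabriel ∩ Emeka ∩ Quinn: 09:15-09:45, 13:00-14:45.
Zubin ∩ Gabriel ∩ Emeka ∩ Quinn ∩ Tara: 09:15-09:45, 13:00-14:45.
Zubin ∩ Gabriel ∩ Emeka ∩ Quinn ∩ Tara ∩ Freya: 09:15-09:45, 13:00-14:45.
Zubin ∩ Gabriel ∩ Emeka ∩ Quinn ∩ Tara ∩ Freya ∩ Clara: 09:15-09:45, 13:00-14:30.
Those are the intersection windows.
The first common window of at least 90 minutes is 13:00-14:30, so the earliest start is 13:00.

13:00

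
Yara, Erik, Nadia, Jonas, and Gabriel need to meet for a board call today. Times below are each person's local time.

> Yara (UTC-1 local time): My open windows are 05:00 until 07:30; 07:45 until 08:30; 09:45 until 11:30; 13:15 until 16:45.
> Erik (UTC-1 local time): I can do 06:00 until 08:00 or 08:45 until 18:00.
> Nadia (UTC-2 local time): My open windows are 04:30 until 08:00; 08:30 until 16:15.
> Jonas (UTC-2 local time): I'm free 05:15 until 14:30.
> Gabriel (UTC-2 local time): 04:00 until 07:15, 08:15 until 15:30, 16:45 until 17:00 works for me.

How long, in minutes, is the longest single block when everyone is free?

135

Yara in UTC: 06:00-08:30, 08:45-09:30, 10:45-12:30, 14:15-17:45 (add 1h to convert from UTC-1).
Erik in UTC: 07:00-09:00, 09:45-19:00 (add 1h to convert from UTC-1).
Nadia in UTC: 06:30-10:00, 10:30-18:15 (add 2h to convert from UTC-2).
Jonas in UTC: 07:15-16:30 (add 2h to convert from UTC-2).
Gabriel in UTC: 06:00-09:15, 10:15-17:30, 18:45-19:00 (add 2h to convert from UTC-2).
Yara ∩ Erik: 07:00-08:30, 08:45-09:00, 10:45-12:30, 14:15-17:45.
Yara ∩ Erik ∩ Nadia: 07:00-08:30, 08:45-09:00, 10:45-12:30, 14:15-17:45.
Yara ∩ Erik ∩ Nadia ∩ Jonas: 07:15-08:30, 08:45-09:00, 10:45-12:30, 14:15-16:30.
Yara ∩ Erik ∩ Nadia ∩ Jonas ∩ Gabriel: 07:15-08:30, 08:45-09:00, 10:45-12:30, 14:15-16:30.
The longest is 14:15-16:30 at 135 minutes.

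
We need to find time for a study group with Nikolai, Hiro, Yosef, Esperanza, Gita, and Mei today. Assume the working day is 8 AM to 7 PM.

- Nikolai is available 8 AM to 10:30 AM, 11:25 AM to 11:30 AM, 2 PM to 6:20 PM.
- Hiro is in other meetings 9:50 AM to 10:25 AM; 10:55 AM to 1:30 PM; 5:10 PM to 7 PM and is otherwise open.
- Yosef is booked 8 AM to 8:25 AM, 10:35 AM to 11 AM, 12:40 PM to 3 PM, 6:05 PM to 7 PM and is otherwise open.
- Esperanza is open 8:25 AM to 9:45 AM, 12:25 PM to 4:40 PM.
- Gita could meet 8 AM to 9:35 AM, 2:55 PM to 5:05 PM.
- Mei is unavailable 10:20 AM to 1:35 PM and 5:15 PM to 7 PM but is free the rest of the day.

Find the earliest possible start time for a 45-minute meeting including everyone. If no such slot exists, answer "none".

08:25

Nikolai free: 08:00-10:30, 11:25-11:30, 14:00-18:20.
Hiro free: 08:00-09:50, 10:25-10:55, 13:30-17:10 (invert busy blocks within the working day).
Yosef free: 08:25-10:35, 11:00-12:40, 15:00-18:05 (invert busy blocks within the working day).
Esperanza free: 08:25-09:45, 12:25-16:40.
Gita free: 08:00-09:35, 14:55-17:05.
Mei free: 08:00-10:20, 13:35-17:15 (invert busy blocks within the working day).
Nikolai ∩ Hiro: 08:00-09:50, 10:25-10:30, 14:00-17:10.
Nikolai ∩ Hiro ∩ Yosef: 08:25-09:50, 10:25-10:30, 15:00-17:10.
Nikolai ∩ Hiro ∩ Yosef ∩ Esperanza: 08:25-09:45, 15:00-16:40.
Nikolai ∩ Hiro ∩ Yosef ∩ Esperanza ∩ Gita: 08:25-09:35, 15:00-16:40.
Nikolai ∩ Hiro ∩ Yosef ∩ Esperanza ∩ Gita ∩ Mei: 08:25-09:35, 15:00-16:40.
So the common availability across everyone is 08:25-09:35, 15:00-16:40.
The first common window of at least 45 minutes is 08:25-09:35, so the earliest start is 08:25.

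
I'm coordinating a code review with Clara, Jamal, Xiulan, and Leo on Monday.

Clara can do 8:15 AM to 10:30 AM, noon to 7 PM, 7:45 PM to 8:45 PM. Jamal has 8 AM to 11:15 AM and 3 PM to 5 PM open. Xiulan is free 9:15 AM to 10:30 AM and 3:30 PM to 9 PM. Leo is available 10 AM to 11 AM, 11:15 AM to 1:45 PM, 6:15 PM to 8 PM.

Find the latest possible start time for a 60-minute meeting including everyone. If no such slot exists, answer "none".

Clara ∩ Jamal: 08:15-10:30, 15:00-17:00.
Clara ∩ Jamal ∩ Xiulan: 09:15-10:30, 15:30-17:00.
Clara ∩ Jamal ∩ Xiulan ∩ Leo: 10:00-10:30.
No common window is at least 60 minutes long.

none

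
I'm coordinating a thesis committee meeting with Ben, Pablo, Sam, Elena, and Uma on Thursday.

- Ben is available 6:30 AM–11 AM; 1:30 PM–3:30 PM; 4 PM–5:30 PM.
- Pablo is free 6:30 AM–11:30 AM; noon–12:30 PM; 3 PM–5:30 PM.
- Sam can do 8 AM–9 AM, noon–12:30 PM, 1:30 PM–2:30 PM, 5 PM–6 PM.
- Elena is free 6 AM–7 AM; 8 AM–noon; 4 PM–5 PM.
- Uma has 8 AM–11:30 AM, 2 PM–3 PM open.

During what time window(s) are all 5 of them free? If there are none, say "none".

Ben ∩ Pablo: 06:30-11:00, 15:00-15:30, 16:00-17:30.
Ben ∩ Pablo ∩ Sam: 08:00-09:00, 17:00-17:30.
Ben ∩ Pablo ∩ Sam ∩ Elena: 08:00-09:00.
Ben ∩ Pablo ∩ Sam ∩ Elena ∩ Uma: 08:00-09:00.

08:00-09:00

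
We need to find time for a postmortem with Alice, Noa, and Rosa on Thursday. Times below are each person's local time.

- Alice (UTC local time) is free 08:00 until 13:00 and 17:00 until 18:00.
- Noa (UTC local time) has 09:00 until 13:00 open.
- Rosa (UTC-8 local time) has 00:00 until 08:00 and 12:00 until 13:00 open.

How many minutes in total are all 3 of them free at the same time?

Alice in UTC: 08:00-13:00, 17:00-18:00.
Noa in UTC: 09:00-13:00.
Rosa in UTC: 08:00-16:00, 20:00-21:00 (add 8h to convert from UTC-8).
Alice ∩ Noa: 09:00-13:00.
Alice ∩ Noa ∩ Rosa: 09:00-13:00.
So the common availability across everyone is 09:00-13:00.
That's a single block of 240 minutes.

240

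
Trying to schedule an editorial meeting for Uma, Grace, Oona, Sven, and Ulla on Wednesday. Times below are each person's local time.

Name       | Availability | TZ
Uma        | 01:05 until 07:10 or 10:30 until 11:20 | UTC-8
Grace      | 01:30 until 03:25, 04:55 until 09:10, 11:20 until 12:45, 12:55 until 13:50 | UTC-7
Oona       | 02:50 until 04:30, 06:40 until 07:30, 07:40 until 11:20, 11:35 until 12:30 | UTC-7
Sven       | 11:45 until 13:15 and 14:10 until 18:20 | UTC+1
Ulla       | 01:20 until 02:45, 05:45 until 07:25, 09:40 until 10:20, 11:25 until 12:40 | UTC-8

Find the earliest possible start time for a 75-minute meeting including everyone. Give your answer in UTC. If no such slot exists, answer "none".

none

Uma in UTC: 09:05-15:10, 18:30-19:20 (add 8h to convert from UTC-8).
Grace in UTC: 08:30-10:25, 11:55-16:10, 18:20-19:45, 19:55-20:50 (add 7h to convert from UTC-7).
Oona in UTC: 09:50-11:30, 13:40-14:30, 14:40-18:20, 18:35-19:30 (add 7h to convert from UTC-7).
Sven in UTC: 10:45-12:15, 13:10-17:20 (subtract 1h to convert from UTC+1).
Ulla in UTC: 09:20-10:45, 13:45-15:25, 17:40-18:20, 19:25-20:40 (add 8h to convert from UTC-8).
Uma ∩ Grace: 09:05-10:25, 11:55-15:10, 18:30-19:20.
Uma ∩ Grace ∩ Oona: 09:50-10:25, 13:40-14:30, 14:40-15:10, 18:35-19:20.
Uma ∩ Grace ∩ Oona ∩ Sven: 13:40-14:30, 14:40-15:10.
Uma ∩ Grace ∩ Oona ∩ Sven ∩ Ulla: 13:45-14:30, 14:40-15:10.
Those are the intersection windows.
No common window is at least 75 minutes long.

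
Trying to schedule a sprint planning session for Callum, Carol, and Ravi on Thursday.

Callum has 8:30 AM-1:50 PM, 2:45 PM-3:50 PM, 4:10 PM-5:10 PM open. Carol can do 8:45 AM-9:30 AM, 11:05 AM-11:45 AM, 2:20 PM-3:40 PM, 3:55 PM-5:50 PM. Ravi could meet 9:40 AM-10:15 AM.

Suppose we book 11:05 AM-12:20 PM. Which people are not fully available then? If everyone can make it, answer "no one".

Carol, Ravi

Callum: free for 11:05-12:20. Carol: not fully free for 11:05-12:20. Ravi: not fully free for 11:05-12:20.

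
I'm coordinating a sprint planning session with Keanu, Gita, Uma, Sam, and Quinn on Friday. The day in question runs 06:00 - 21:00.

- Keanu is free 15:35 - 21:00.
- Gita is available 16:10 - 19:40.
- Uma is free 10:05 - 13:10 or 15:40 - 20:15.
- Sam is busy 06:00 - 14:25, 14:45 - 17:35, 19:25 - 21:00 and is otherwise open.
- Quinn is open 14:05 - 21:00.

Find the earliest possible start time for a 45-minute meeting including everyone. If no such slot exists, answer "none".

Keanu free: 15:35-21:00.
Gita free: 16:10-19:40.
Uma free: 10:05-13:10, 15:40-20:15.
Sam free: 14:25-14:45, 17:35-19:25 (invert busy blocks within the working day).
Quinn free: 14:05-21:00.
Keanu ∩ Gita: 16:10-19:40.
Keanu ∩ Gita ∩ Uma: 16:10-19:40.
Keanu ∩ Gita ∩ Uma ∩ Sam: 17:35-19:25.
Keanu ∩ Gita ∩ Uma ∩ Sam ∩ Quinn: 17:35-19:25.
The first common window of at least 45 minutes is 17:35-19:25, so the earliest start is 17:35.

17:35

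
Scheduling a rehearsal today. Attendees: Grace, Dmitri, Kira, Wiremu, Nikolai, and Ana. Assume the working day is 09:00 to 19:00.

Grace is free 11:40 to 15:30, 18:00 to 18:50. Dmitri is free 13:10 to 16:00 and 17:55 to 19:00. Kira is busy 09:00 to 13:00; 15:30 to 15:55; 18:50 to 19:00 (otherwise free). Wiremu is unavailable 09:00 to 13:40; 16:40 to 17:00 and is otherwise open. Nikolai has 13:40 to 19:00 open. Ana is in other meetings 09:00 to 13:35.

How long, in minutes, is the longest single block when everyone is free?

Grace free: 11:40-15:30, 18:00-18:50.
Dmitri free: 13:10-16:00, 17:55-19:00.
Kira free: 13:00-15:30, 15:55-18:50 (invert busy blocks within the working day).
Wiremu free: 13:40-16:40, 17:00-19:00 (invert busy blocks within the working day).
Nikolai free: 13:40-19:00.
Ana free: 13:35-19:00 (invert busy blocks within the working day).
Grace ∩ Dmitri: 13:10-15:30, 18:00-18:50.
Grace ∩ Dmitri ∩ Kira: 13:10-15:30, 18:00-18:50.
Grace ∩ Dmitri ∩ Kira ∩ Wiremu: 13:40-15:30, 18:00-18:50.
Grace ∩ Dmitri ∩ Kira ∩ Wiremu ∩ Nikolai: 13:40-15:30, 18:00-18:50.
Grace ∩ Dmitri ∩ Kira ∩ Wiremu ∩ Nikolai ∩ Ana: 13:40-15:30, 18:00-18:50.
So the common availability across everyone is 13:40-15:30, 18:00-18:50.
The longest is 13:40-15:30 at 110 minutes.

110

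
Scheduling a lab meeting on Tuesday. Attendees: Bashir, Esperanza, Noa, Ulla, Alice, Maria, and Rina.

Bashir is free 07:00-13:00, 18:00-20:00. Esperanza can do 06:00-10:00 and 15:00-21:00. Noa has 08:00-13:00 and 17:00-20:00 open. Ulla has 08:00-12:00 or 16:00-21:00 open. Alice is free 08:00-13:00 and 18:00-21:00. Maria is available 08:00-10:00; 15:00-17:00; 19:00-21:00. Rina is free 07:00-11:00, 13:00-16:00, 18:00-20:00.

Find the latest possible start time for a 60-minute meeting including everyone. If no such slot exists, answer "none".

Bashir ∩ Esperanza: 07:00-10:00, 18:00-20:00.
Bashir ∩ Esperanza ∩ Noa: 08:00-10:00, 18:00-20:00.
Bashir ∩ Esperanza ∩ Noa ∩ Ulla: 08:00-10:00, 18:00-20:00.
Bashir ∩ Esperanza ∩ Noa ∩ Ulla ∩ Alice: 08:00-10:00, 18:00-20:00.
Bashir ∩ Esperanza ∩ Noa ∩ Ulla ∩ Alice ∩ Maria: 08:00-10:00, 19:00-20:00.
Bashir ∩ Esperanza ∩ Noa ∩ Ulla ∩ Alice ∩ Maria ∩ Rina: 08:00-10:00, 19:00-20:00.
The last common window of at least 60 minutes is 19:00-20:00; a 60-minute meeting can start as late as 19:00 and still end by 20:00.

19:00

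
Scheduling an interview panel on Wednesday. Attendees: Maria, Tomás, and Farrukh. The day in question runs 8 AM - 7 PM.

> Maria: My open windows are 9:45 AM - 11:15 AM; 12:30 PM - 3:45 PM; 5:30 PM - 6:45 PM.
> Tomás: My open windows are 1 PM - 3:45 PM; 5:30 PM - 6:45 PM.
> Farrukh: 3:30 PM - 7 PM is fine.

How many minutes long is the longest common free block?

75

Maria ∩ Tomás: 13:00-15:45, 17:30-18:45.
Maria ∩ Tomás ∩ Farrukh: 15:30-15:45, 17:30-18:45.
The longest is 17:30-18:45 at 75 minutes.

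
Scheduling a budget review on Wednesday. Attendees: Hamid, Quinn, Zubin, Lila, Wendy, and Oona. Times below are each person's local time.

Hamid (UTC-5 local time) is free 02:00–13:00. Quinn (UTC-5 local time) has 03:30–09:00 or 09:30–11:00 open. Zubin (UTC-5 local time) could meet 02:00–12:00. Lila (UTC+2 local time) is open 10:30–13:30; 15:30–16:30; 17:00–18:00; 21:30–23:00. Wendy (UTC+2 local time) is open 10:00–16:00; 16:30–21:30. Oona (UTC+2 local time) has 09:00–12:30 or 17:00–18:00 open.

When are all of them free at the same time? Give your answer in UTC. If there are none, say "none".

Hamid in UTC: 07:00-18:00 (add 5h to convert from UTC-5).
Quinn in UTC: 08:30-14:00, 14:30-16:00 (add 5h to convert from UTC-5).
Zubin in UTC: 07:00-17:00 (add 5h to convert from UTC-5).
Lila in UTC: 08:30-11:30, 13:30-14:30, 15:00-16:00, 19:30-21:00 (subtract 2h to convert from UTC+2).
Wendy in UTC: 08:00-14:00, 14:30-19:30 (subtract 2h to convert from UTC+2).
Oona in UTC: 07:00-10:30, 15:00-16:00 (subtract 2h to convert from UTC+2).
Hamid ∩ Quinn: 08:30-14:00, 14:30-16:00.
Hamid ∩ Quinn ∩ Zubin: 08:30-14:00, 14:30-16:00.
Hamid ∩ Quinn ∩ Zubin ∩ Lila: 08:30-11:30, 13:30-14:00, 15:00-16:00.
Hamid ∩ Quinn ∩ Zubin ∩ Lila ∩ Wendy: 08:30-11:30, 13:30-14:00, 15:00-16:00.
Hamid ∩ Quinn ∩ Zubin ∩ Lila ∩ Wendy ∩ Oona: 08:30-10:30, 15:00-16:00.

08:30-10:30, 15:00-16:00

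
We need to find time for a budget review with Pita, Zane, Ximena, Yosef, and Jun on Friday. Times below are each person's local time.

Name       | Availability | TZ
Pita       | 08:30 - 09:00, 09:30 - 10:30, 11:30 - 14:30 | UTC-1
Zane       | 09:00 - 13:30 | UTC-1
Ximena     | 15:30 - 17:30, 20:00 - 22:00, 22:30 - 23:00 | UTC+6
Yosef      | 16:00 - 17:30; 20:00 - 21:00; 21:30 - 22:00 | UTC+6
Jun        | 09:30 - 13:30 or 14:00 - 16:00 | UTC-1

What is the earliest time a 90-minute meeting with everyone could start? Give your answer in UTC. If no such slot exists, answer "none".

Pita in UTC: 09:30-10:00, 10:30-11:30, 12:30-15:30 (add 1h to convert from UTC-1).
Zane in UTC: 10:00-14:30 (add 1h to convert from UTC-1).
Ximena in UTC: 09:30-11:30, 14:00-16:00, 16:30-17:00 (subtract 6h to convert from UTC+6).
Yosef in UTC: 10:00-11:30, 14:00-15:00, 15:30-16:00 (subtract 6h to convert from UTC+6).
Jun in UTC: 10:30-14:30, 15:00-17:00 (add 1h to convert from UTC-1).
Pita ∩ Zane: 10:30-11:30, 12:30-14:30.
Pita ∩ Zane ∩ Ximena: 10:30-11:30, 14:00-14:30.
Pita ∩ Zane ∩ Ximena ∩ Yosef: 10:30-11:30, 14:00-14:30.
Pita ∩ Zane ∩ Ximena ∩ Yosef ∩ Jun: 10:30-11:30, 14:00-14:30.
No common window is at least 90 minutes long.

none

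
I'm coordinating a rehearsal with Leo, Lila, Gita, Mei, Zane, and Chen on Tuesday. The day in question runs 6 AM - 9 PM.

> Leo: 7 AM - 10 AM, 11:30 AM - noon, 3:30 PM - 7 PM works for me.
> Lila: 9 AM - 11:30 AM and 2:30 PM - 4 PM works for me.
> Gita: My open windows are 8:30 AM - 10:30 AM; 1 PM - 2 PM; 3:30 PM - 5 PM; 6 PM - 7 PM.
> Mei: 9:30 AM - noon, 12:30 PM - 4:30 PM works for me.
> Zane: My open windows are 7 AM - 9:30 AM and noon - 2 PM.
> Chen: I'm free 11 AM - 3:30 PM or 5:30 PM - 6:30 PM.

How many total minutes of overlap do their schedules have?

Leo ∩ Lila: 09:00-10:00, 15:30-16:00.
Leo ∩ Lila ∩ Gita: 09:00-10:00, 15:30-16:00.
Leo ∩ Lila ∩ Gita ∩ Mei: 09:30-10:00, 15:30-16:00.
Leo ∩ Lila ∩ Gita ∩ Mei ∩ Zane: ∅.
Leo ∩ Lila ∩ Gita ∩ Mei ∩ Zane ∩ Chen: ∅.
There is no time when everyone is free.
There is no common window, so the total is 0 minutes.

0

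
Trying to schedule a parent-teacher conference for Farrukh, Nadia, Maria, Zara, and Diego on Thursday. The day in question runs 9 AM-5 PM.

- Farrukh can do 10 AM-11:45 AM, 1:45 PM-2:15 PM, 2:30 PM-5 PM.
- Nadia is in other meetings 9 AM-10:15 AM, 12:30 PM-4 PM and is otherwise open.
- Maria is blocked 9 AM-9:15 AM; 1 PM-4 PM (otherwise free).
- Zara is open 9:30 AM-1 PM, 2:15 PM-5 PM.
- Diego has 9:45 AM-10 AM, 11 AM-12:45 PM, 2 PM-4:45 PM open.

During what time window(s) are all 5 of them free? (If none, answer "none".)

11:00-11:45, 16:00-16:45

Farrukh free: 10:00-11:45, 13:45-14:15, 14:30-17:00.
Nadia free: 10:15-12:30, 16:00-17:00 (invert busy blocks within the working day).
Maria free: 09:15-13:00, 16:00-17:00 (invert busy blocks within the working day).
Zara free: 09:30-13:00, 14:15-17:00.
Diego free: 09:45-10:00, 11:00-12:45, 14:00-16:45.
Farrukh ∩ Nadia: 10:15-11:45, 16:00-17:00.
Farrukh ∩ Nadia ∩ Maria: 10:15-11:45, 16:00-17:00.
Farrukh ∩ Nadia ∩ Maria ∩ Zara: 10:15-11:45, 16:00-17:00.
Farrukh ∩ Nadia ∩ Maria ∩ Zara ∩ Diego: 11:00-11:45, 16:00-16:45.
Those are the intersection windows.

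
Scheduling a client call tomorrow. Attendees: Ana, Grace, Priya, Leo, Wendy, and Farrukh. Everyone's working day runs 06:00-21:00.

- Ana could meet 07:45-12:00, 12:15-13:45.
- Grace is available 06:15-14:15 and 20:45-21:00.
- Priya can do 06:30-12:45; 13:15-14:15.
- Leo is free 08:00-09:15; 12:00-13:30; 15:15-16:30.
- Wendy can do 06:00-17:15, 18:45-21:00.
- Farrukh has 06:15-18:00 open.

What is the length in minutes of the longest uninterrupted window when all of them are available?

Ana ∩ Grace: 07:45-12:00, 12:15-13:45.
Ana ∩ Grace ∩ Priya: 07:45-12:00, 12:15-12:45, 13:15-13:45.
Ana ∩ Grace ∩ Priya ∩ Leo: 08:00-09:15, 12:15-12:45, 13:15-13:30.
Ana ∩ Grace ∩ Priya ∩ Leo ∩ Wendy: 08:00-09:15, 12:15-12:45, 13:15-13:30.
Ana ∩ Grace ∩ Priya ∩ Leo ∩ Wendy ∩ Farrukh: 08:00-09:15, 12:15-12:45, 13:15-13:30.
So the common availability across everyone is 08:00-09:15, 12:15-12:45, 13:15-13:30.
The longest is 08:00-09:15 at 75 minutes.

75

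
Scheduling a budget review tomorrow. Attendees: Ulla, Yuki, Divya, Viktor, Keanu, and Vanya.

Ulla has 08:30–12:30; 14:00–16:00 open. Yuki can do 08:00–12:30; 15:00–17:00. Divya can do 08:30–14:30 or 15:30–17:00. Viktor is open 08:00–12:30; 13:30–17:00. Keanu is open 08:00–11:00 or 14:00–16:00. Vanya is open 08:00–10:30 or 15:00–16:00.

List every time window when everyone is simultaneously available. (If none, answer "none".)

Ulla ∩ Yuki: 08:30-12:30, 15:00-16:00.
Ulla ∩ Yuki ∩ Divya: 08:30-12:30, 15:30-16:00.
Ulla ∩ Yuki ∩ Divya ∩ Viktor: 08:30-12:30, 15:30-16:00.
Ulla ∩ Yuki ∩ Divya ∩ Viktor ∩ Keanu: 08:30-11:00, 15:30-16:00.
Ulla ∩ Yuki ∩ Divya ∩ Viktor ∩ Keanu ∩ Vanya: 08:30-10:30, 15:30-16:00.

08:30-10:30, 15:30-16:00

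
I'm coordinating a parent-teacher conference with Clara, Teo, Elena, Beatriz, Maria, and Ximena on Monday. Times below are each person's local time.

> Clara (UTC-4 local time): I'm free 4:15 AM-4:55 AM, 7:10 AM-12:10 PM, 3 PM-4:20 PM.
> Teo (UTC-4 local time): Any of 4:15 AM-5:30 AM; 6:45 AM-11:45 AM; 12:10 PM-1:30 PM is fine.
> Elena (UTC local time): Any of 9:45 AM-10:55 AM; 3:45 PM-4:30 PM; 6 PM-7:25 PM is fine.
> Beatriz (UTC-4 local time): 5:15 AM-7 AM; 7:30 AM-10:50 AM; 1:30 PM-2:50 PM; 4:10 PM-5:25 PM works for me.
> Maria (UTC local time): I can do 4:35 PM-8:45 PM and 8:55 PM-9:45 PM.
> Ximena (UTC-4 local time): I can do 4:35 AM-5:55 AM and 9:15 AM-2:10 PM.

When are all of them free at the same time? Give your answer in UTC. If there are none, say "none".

Clara in UTC: 08:15-08:55, 11:10-16:10, 19:00-20:20 (add 4h to convert from UTC-4).
Teo in UTC: 08:15-09:30, 10:45-15:45, 16:10-17:30 (add 4h to convert from UTC-4).
Elena in UTC: 09:45-10:55, 15:45-16:30, 18:00-19:25.
Beatriz in UTC: 09:15-11:00, 11:30-14:50, 17:30-18:50, 20:10-21:25 (add 4h to convert from UTC-4).
Maria in UTC: 16:35-20:45, 20:55-21:45.
Ximena in UTC: 08:35-09:55, 13:15-18:10 (add 4h to convert from UTC-4).
Clara ∩ Teo: 08:15-08:55, 11:10-15:45.
Clara ∩ Teo ∩ Elena: ∅.
Clara ∩ Teo ∩ Elena ∩ Beatriz: ∅.
Clara ∩ Teo ∩ Elena ∩ Beatriz ∩ Maria: ∅.
Clara ∩ Teo ∩ Elena ∩ Beatriz ∩ Maria ∩ Ximena: ∅.
There is no time when everyone is free.

none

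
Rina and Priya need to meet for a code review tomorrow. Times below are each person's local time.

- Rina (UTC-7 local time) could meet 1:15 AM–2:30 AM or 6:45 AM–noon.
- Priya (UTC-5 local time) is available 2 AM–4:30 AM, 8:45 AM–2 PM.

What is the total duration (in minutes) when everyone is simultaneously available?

390

Rina in UTC: 08:15-09:30, 13:45-19:00 (add 7h to convert from UTC-7).
Priya in UTC: 07:00-09:30, 13:45-19:00 (add 5h to convert from UTC-5).
Rina ∩ Priya: 08:15-09:30, 13:45-19:00.
Summing the common windows: 75 + 315 = 390 minutes.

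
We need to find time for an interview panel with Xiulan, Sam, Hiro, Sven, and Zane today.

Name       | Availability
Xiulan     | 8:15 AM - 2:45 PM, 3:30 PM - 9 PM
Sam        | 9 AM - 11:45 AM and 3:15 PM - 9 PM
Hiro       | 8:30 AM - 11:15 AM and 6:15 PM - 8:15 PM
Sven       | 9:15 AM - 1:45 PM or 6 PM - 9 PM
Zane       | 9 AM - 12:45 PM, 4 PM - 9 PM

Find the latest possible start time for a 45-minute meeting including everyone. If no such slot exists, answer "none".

19:30

Xiulan ∩ Sam: 09:00-11:45, 15:30-21:00.
Xiulan ∩ Sam ∩ Hiro: 09:00-11:15, 18:15-20:15.
Xiulan ∩ Sam ∩ Hiro ∩ Sven: 09:15-11:15, 18:15-20:15.
Xiulan ∩ Sam ∩ Hiro ∩ Sven ∩ Zane: 09:15-11:15, 18:15-20:15.
The last common window of at least 45 minutes is 18:15-20:15; a 45-minute meeting can start as late as 19:30 and still end by 20:15.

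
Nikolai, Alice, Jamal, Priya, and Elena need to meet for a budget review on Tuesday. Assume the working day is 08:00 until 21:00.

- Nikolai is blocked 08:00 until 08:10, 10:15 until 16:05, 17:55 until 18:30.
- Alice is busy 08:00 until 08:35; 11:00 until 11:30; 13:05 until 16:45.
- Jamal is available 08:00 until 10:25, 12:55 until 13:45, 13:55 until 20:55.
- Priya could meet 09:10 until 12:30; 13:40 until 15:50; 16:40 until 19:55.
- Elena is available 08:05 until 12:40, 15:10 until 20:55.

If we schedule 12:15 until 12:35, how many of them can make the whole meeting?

2

Nikolai free: 08:10-10:15, 16:05-17:55, 18:30-21:00 (invert busy blocks within the working day).
Alice free: 08:35-11:00, 11:30-13:05, 16:45-21:00 (invert busy blocks within the working day).
Jamal free: 08:00-10:25, 12:55-13:45, 13:55-20:55.
Priya free: 09:10-12:30, 13:40-15:50, 16:40-19:55.
Elena free: 08:05-12:40, 15:10-20:55.
Alice and Elena can make the full 12:15-12:35 slot — that's 2.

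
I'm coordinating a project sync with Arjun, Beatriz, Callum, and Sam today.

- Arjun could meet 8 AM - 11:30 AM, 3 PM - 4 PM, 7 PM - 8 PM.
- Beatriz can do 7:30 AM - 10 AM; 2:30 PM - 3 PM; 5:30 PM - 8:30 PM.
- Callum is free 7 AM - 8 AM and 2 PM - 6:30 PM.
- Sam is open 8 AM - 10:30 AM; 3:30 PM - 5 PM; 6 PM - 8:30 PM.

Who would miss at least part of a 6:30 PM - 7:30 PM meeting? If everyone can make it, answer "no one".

Arjun: not fully free for 18:30-19:30. Beatriz: free for 18:30-19:30. Callum: not fully free for 18:30-19:30. Sam: free for 18:30-19:30.

Arjun, Callum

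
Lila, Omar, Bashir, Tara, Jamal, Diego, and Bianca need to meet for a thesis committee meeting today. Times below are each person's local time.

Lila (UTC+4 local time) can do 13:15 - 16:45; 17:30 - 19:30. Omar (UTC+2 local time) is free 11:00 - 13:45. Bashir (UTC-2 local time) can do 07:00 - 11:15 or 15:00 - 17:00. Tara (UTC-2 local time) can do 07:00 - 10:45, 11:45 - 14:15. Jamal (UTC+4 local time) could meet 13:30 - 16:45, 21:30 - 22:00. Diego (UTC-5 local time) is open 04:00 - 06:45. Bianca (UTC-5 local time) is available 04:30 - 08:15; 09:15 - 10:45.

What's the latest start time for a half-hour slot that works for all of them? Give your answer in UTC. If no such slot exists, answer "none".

11:15

Lila in UTC: 09:15-12:45, 13:30-15:30 (subtract 4h to convert from UTC+4).
Omar in UTC: 09:00-11:45 (subtract 2h to convert from UTC+2).
Bashir in UTC: 09:00-13:15, 17:00-19:00 (add 2h to convert from UTC-2).
Tara in UTC: 09:00-12:45, 13:45-16:15 (add 2h to convert from UTC-2).
Jamal in UTC: 09:30-12:45, 17:30-18:00 (subtract 4h to convert from UTC+4).
Diego in UTC: 09:00-11:45 (add 5h to convert from UTC-5).
Bianca in UTC: 09:30-13:15, 14:15-15:45 (add 5h to convert from UTC-5).
Lila ∩ Omar: 09:15-11:45.
Lila ∩ Omar ∩ Bashir: 09:15-11:45.
Lila ∩ Omar ∩ Bashir ∩ Tara: 09:15-11:45.
Lila ∩ Omar ∩ Bashir ∩ Tara ∩ Jamal: 09:30-11:45.
Lila ∩ Omar ∩ Bashir ∩ Tara ∩ Jamal ∩ Diego: 09:30-11:45.
Lila ∩ Omar ∩ Bashir ∩ Tara ∩ Jamal ∩ Diego ∩ Bianca: 09:30-11:45.
The last common window of at least 30 minutes is 09:30-11:45; a 30-minute meeting can start as late as 11:15 and still end by 11:45.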